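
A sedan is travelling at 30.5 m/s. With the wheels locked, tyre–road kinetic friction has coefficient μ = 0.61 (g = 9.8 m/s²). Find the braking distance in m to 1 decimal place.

Braking distance ≈ 77.8 m

a = μg = 0.61 × 9.8 = 5.978 m/s².
Braking distance = v²/(2a) = 30.5000² / (2 × 5.978) = 930.250 / 11.956 = 77.806 m.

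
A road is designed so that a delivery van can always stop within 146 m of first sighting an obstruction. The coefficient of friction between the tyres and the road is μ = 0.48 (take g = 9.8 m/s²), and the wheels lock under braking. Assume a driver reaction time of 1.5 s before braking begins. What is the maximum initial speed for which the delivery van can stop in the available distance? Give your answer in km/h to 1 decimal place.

a = μg = 0.48 × 9.8 = 4.704 m/s².
Stopping distance: v·t_r + v²/(2a) = 146 with t_r = 1.5 s and a = 4.704 m/s².
So v² + 14.112 v − 1373.57 = 0.
Positive root: v = −a·t_r + √((a·t_r)² + 2a·d) = −7.056 + √(49.787 + 1373.57) = 30.6714 m/s.
30.6714 m/s × 3.6 = 110.417 km/h.

Maximum speed ≈ 110.4 km/h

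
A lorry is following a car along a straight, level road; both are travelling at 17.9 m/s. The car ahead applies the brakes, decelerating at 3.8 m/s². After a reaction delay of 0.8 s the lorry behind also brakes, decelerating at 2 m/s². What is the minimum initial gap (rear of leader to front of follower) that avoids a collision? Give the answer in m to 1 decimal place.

Minimum gap ≈ 52.3 m

Leader travels v²/(2a_L) = 320.410 / 7.600 = 42.159 m before stopping.
Follower covers v·t_r = 17.9000 × 0.8 = 14.320 m while reacting, then v²/(2a_F) = 320.410 / 4.000 = 80.103 m while braking, for a total of 14.320 + 80.103 = 94.423 m.
Since a_F ≤ a_L and the follower starts braking later, the follower is never slower than the leader, so the closest approach is when both have stopped.
Minimum gap = 94.423 − 42.159 = 52.264 m.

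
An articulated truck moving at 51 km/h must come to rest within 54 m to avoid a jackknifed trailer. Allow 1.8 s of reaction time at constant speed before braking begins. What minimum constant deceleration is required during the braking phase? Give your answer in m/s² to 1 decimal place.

Required deceleration ≈ 3.5 m/s²

51 km/h ÷ 3.6 = 14.1667 m/s.
Distance covered during reaction = 14.1667 × 1.8 = 25.500 m.
Distance available for braking: 54 − 25.500 = 28.500 m.
v² = 2a·d ⇒ a = v²/(2d) = 14.1667² / (2 × 28.500) = 200.695 / 57.000 = 3.5210 m/s².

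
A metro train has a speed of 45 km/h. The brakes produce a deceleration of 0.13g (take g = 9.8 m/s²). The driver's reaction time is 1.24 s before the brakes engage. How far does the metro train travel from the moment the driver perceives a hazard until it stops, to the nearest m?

45 km/h ÷ 3.6 = 12.5000 m/s.
a = 0.13 × 9.8 = 1.274 m/s².
Reaction distance = v·t_r = 12.5000 × 1.24 = 15.500 m.
Braking distance = v²/(2a) = 12.5000² / (2 × 1.274) = 156.250 / 2.548 = 61.323 m.
Total = 15.500 + 61.323 = 76.823 m.

Total stopping distance ≈ 77 m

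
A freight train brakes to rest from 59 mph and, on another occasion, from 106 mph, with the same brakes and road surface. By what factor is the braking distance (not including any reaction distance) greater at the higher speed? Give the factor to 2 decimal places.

Braking distance d = v²/(2a), so with a fixed, d ∝ v².
Factor = (106/59)² = 1.7966² = 3.2278.

Factor ≈ 3.23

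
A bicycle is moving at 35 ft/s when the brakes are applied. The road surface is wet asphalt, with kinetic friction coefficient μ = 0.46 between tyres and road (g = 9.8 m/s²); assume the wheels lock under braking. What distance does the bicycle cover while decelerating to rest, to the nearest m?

35 ft/s × 0.3048 = 10.6680 m/s.
a = μg = 0.46 × 9.8 = 4.508 m/s².
Braking distance = v²/(2a) = 10.6680² / (2 × 4.508) = 113.806 / 9.016 = 12.623 m.

Braking distance ≈ 13 m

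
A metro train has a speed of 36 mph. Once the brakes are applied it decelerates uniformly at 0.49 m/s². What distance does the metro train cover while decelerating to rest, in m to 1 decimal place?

Braking distance ≈ 264.3 m

36 mph × 0.44704 = 16.0934 m/s.
Braking distance = v²/(2a) = 16.0934² / (2 × 0.490) = 258.998 / 0.980 = 264.284 m.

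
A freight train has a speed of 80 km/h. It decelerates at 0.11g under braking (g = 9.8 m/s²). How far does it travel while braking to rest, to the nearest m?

80 km/h ÷ 3.6 = 22.2222 m/s.
a = 0.11 × 9.8 = 1.078 m/s².
Braking distance = v²/(2a) = 22.2222² / (2 × 1.078) = 493.826 / 2.156 = 229.047 m.

Braking distance ≈ 229 m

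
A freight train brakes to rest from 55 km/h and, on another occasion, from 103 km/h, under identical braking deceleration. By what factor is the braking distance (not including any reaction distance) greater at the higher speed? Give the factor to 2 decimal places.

Braking distance d = v²/(2a), so with a fixed, d ∝ v².
Factor = (103/55)² = 1.8727² = 3.5070.

Factor ≈ 3.51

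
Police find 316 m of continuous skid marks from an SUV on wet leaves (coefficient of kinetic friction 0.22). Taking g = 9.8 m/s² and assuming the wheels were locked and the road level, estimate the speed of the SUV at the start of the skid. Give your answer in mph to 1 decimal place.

Initial speed ≈ 82.6 mph

Deceleration a = μg = 0.22 × 9.8 = 2.156 m/s².
v = √(2a·d) = √(2 × 2.156 × 316) = √1362.592 = 36.9133 m/s.
= 36.9133 ÷ 0.44704 = 82.573 mph.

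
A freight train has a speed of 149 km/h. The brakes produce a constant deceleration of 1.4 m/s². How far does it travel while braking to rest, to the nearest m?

149 km/h ÷ 3.6 = 41.3889 m/s.
Braking distance = v²/(2a) = 41.3889² / (2 × 1.400) = 1713.041 / 2.800 = 611.800 m.

Braking distance ≈ 612 m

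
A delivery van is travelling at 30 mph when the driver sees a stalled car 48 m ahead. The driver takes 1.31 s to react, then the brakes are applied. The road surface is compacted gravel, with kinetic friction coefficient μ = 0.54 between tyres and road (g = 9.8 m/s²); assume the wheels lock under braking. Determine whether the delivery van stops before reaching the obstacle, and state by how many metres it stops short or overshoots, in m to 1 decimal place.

Yes — it stops 13.4 m short of the obstacle

30 mph × 0.44704 = 13.4112 m/s.
a = μg = 0.54 × 9.8 = 5.292 m/s².
Reaction distance = 13.4112 × 1.31 = 17.569 m.
Braking distance = v²/(2a) = 179.860 / 10.584 = 16.994 m.
Total stopping distance = 17.569 + 16.994 = 34.563 m, vs 48 m available — it stops with 48 − 34.563 = 13.437 m to spare.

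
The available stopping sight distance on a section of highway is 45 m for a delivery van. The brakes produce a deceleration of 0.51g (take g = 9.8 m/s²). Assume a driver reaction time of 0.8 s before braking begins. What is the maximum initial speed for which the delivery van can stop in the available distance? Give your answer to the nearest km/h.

a = 0.51 × 9.8 = 4.998 m/s².
Stopping distance: v·t_r + v²/(2a) = 45 with t_r = 0.8 s and a = 4.998 m/s².
So v² + 7.997 v − 449.82 = 0.
Positive root: v = −a·t_r + √((a·t_r)² + 2a·d) = −3.998 + √(15.984 + 449.82) = 17.5845 m/s.
17.5845 m/s × 3.6 = 63.304 km/h.

Maximum speed ≈ 63 km/h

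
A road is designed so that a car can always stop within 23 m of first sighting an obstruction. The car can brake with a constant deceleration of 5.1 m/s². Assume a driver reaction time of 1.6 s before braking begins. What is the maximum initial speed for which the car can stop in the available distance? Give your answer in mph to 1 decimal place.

Maximum speed ≈ 20.6 mph

Stopping distance: v·t_r + v²/(2a) = 23 with t_r = 1.6 s and a = 5.100 m/s².
So v² + 16.320 v − 234.60 = 0.
Positive root: v = −a·t_r + √((a·t_r)² + 2a·d) = −8.160 + √(66.586 + 234.60) = 9.1947 m/s.
9.1947 m/s ÷ 0.44704 = 20.568 mph.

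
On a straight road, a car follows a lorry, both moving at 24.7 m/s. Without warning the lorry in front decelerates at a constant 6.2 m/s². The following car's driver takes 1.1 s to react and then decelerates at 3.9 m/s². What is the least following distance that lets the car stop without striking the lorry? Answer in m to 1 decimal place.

Minimum gap ≈ 56.2 m

Leader travels v²/(2a_L) = 610.090 / 12.400 = 49.201 m before stopping.
Follower covers v·t_r = 24.7000 × 1.1 = 27.170 m while reacting, then v²/(2a_F) = 610.090 / 7.800 = 78.217 m while braking, for a total of 27.170 + 78.217 = 105.387 m.
Since a_F ≤ a_L and the follower starts braking later, the follower is never slower than the leader, so the closest approach is when both have stopped.
Minimum gap = 105.387 − 49.201 = 56.186 m.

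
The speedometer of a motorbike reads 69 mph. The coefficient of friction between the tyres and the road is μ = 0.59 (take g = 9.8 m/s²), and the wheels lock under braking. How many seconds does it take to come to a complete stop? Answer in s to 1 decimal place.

Braking time ≈ 5.3 s

69 mph × 0.44704 = 30.8458 m/s.
a = μg = 0.59 × 9.8 = 5.782 m/s².
Braking time = v/a = 30.8458 / 5.782 = 5.335 s.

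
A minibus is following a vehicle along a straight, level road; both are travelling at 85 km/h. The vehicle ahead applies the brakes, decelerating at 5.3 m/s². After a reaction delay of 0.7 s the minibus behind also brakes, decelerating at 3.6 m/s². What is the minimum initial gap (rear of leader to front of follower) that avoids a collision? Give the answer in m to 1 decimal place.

85 km/h ÷ 3.6 = 23.6111 m/s.
Leader travels v²/(2a_L) = 557.484 / 10.600 = 52.593 m before stopping.
Follower covers v·t_r = 23.6111 × 0.7 = 16.528 m while reacting, then v²/(2a_F) = 557.484 / 7.200 = 77.428 m while braking, for a total of 16.528 + 77.428 = 93.956 m.
Since a_F ≤ a_L and the follower starts braking later, the follower is never slower than the leader, so the closest approach is when both have stopped.
Minimum gap = 93.956 − 52.593 = 41.363 m.

Minimum gap ≈ 41.4 m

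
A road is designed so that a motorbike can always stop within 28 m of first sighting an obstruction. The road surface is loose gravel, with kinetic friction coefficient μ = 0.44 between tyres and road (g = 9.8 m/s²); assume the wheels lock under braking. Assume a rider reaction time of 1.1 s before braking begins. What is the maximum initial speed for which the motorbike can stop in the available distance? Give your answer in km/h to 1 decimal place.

Maximum speed ≈ 41.4 km/h

a = μg = 0.44 × 9.8 = 4.312 m/s².
Stopping distance: v·t_r + v²/(2a) = 28 with t_r = 1.1 s and a = 4.312 m/s².
So v² + 9.486 v − 241.47 = 0.
Positive root: v = −a·t_r + √((a·t_r)² + 2a·d) = −4.743 + √(22.496 + 241.47) = 11.5040 m/s.
11.5040 m/s × 3.6 = 41.414 km/h.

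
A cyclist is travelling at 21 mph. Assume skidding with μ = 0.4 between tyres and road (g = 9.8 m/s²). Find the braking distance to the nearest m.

21 mph × 0.44704 = 9.3878 m/s.
a = μg = 0.4 × 9.8 = 3.920 m/s².
Braking distance = v²/(2a) = 9.3878² / (2 × 3.920) = 88.131 / 7.840 = 11.241 m.

Braking distance ≈ 11 m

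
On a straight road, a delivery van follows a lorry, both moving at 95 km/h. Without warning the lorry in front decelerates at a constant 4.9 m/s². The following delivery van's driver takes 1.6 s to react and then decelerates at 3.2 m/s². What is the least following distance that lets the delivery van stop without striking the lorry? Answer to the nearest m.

95 km/h ÷ 3.6 = 26.3889 m/s.
Leader travels v²/(2a_L) = 696.374 / 9.800 = 71.059 m before stopping.
Follower covers v·t_r = 26.3889 × 1.6 = 42.222 m while reacting, then v²/(2a_F) = 696.374 / 6.400 = 108.808 m while braking, for a total of 42.222 + 108.808 = 151.030 m.
Since a_F ≤ a_L and the follower starts braking later, the follower is never slower than the leader, so the closest approach is when both have stopped.
Minimum gap = 151.030 − 71.059 = 79.971 m.

Minimum gap ≈ 80 m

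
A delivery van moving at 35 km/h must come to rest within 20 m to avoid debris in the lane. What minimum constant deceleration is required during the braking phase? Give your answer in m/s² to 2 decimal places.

Required deceleration ≈ 2.36 m/s²

35 km/h ÷ 3.6 = 9.7222 m/s.
v² = 2a·d ⇒ a = v²/(2d) = 9.7222² / (2 × 20.000) = 94.521 / 40.000 = 2.3630 m/s².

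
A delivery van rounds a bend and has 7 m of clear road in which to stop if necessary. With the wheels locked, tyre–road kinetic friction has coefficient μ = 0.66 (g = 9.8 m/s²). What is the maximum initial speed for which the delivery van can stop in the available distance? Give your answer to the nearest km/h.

a = μg = 0.66 × 9.8 = 6.468 m/s².
v²/(2a) = d ⇒ v = √(2 × 6.468 × 7) = √90.55 = 9.5158 m/s.
9.5158 m/s × 3.6 = 34.257 km/h.

Maximum speed ≈ 34 km/h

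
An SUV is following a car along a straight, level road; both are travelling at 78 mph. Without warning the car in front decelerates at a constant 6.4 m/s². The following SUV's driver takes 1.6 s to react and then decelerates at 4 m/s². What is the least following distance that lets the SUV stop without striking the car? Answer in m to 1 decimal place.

Minimum gap ≈ 112.8 m

78 mph × 0.44704 = 34.8691 m/s.
Leader travels v²/(2a_L) = 1215.854 / 12.800 = 94.989 m before stopping.
Follower covers v·t_r = 34.8691 × 1.6 = 55.791 m while reacting, then v²/(2a_F) = 1215.854 / 8.000 = 151.982 m while braking, for a total of 55.791 + 151.982 = 207.773 m.
Since a_F ≤ a_L and the follower starts braking later, the follower is never slower than the leader, so the closest approach is when both have stopped.
Minimum gap = 207.773 − 94.989 = 112.784 m.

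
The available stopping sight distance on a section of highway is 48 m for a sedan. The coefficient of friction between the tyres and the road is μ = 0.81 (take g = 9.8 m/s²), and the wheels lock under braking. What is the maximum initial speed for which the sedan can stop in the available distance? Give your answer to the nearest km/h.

a = μg = 0.81 × 9.8 = 7.938 m/s².
v²/(2a) = d ⇒ v = √(2 × 7.938 × 48) = √762.05 = 27.6053 m/s.
27.6053 m/s × 3.6 = 99.379 km/h.

Maximum speed ≈ 99 km/h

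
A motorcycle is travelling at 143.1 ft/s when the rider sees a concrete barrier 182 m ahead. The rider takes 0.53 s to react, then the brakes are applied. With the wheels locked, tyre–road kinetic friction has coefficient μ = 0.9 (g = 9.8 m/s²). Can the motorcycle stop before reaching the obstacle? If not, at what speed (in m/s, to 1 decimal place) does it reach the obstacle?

143.1 ft/s × 0.3048 = 43.6169 m/s.
a = μg = 0.9 × 9.8 = 8.820 m/s².
Reaction distance = 43.6169 × 0.53 = 23.117 m.
Braking distance = v²/(2a) = 1902.434 / 17.640 = 107.848 m.
Total stopping distance = 23.117 + 107.848 = 130.965 m, vs 182 m available — it stops with 182 − 130.965 = 51.035 m to spare.

Yes — it stops about 51.0 m short of the obstacle, so it never reaches it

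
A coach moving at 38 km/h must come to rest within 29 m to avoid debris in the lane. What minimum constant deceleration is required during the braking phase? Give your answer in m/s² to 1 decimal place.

38 km/h ÷ 3.6 = 10.5556 m/s.
v² = 2a·d ⇒ a = v²/(2d) = 10.5556² / (2 × 29.000) = 111.421 / 58.000 = 1.9211 m/s².

Required deceleration ≈ 1.9 m/s²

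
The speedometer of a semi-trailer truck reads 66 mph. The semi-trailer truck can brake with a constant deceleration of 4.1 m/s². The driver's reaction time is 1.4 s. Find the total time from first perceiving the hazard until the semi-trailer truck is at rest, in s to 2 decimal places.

Total time ≈ 8.60 s

66 mph × 0.44704 = 29.5046 m/s.
Braking time = v/a = 29.5046 / 4.100 = 7.196 s.
Total = 1.4 + 7.196 = 8.596 s.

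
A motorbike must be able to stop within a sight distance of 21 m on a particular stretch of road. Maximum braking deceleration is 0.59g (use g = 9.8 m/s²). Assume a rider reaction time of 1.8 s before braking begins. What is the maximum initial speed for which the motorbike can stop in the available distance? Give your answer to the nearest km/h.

Maximum speed ≈ 30 km/h

a = 0.59 × 9.8 = 5.782 m/s².
Stopping distance: v·t_r + v²/(2a) = 21 with t_r = 1.8 s and a = 5.782 m/s².
So v² + 20.815 v − 242.84 = 0.
Positive root: v = −a·t_r + √((a·t_r)² + 2a·d) = −10.408 + √(108.326 + 242.84) = 8.3314 m/s.
8.3314 m/s × 3.6 = 29.993 km/h.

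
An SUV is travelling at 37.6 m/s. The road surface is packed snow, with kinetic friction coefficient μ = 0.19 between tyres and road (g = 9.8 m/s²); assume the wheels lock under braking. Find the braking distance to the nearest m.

a = μg = 0.19 × 9.8 = 1.862 m/s².
Braking distance = v²/(2a) = 37.6000² / (2 × 1.862) = 1413.760 / 3.724 = 379.635 m.

Braking distance ≈ 380 m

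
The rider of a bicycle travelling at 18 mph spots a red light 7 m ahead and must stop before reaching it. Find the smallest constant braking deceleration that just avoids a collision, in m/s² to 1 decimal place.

Required deceleration ≈ 4.6 m/s²

18 mph × 0.44704 = 8.0467 m/s.
v² = 2a·d ⇒ a = v²/(2d) = 8.0467² / (2 × 7.000) = 64.749 / 14.000 = 4.6249 m/s².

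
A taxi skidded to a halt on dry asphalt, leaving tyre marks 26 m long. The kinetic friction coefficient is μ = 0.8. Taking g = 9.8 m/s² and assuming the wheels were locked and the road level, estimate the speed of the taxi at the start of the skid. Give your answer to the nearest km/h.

Initial speed ≈ 73 km/h

Deceleration a = μg = 0.8 × 9.8 = 7.840 m/s².
v = √(2a·d) = √(2 × 7.840 × 26) = √407.680 = 20.1911 m/s.
= 20.1911 × 3.6 = 72.688 km/h.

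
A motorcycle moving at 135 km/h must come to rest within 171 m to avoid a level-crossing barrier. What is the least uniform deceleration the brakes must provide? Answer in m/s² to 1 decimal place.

Required deceleration ≈ 4.1 m/s²

135 km/h ÷ 3.6 = 37.5000 m/s.
v² = 2a·d ⇒ a = v²/(2d) = 37.5000² / (2 × 171.000) = 1406.250 / 342.000 = 4.1118 m/s².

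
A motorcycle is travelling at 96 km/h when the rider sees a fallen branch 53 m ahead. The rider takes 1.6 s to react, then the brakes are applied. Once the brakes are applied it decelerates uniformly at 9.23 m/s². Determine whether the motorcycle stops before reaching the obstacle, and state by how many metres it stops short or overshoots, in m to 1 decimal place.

No — it overshoots by 28.2 m

96 km/h ÷ 3.6 = 26.6667 m/s.
Reaction distance = 26.6667 × 1.6 = 42.667 m.
Braking distance = v²/(2a) = 711.113 / 18.460 = 38.522 m.
Total stopping distance = 42.667 + 38.522 = 81.189 m, vs 53 m available — it cannot stop in time and overshoots by 81.189 − 53 = 28.189 m.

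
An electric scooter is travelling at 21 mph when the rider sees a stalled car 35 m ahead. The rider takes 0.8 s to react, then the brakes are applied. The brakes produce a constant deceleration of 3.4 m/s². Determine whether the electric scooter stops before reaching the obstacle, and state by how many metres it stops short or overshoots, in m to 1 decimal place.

21 mph × 0.44704 = 9.3878 m/s.
Reaction distance = 9.3878 × 0.8 = 7.510 m.
Braking distance = v²/(2a) = 88.131 / 6.800 = 12.960 m.
Total stopping distance = 7.510 + 12.960 = 20.470 m, vs 35 m available — it stops with 35 − 20.470 = 14.530 m to spare.

Yes — it stops 14.5 m short of the obstacle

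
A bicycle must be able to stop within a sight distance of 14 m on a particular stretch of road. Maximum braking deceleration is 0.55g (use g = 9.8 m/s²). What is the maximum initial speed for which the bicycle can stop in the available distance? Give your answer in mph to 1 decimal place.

a = 0.55 × 9.8 = 5.390 m/s².
v²/(2a) = d ⇒ v = √(2 × 5.390 × 14) = √150.92 = 12.2850 m/s.
12.2850 m/s ÷ 0.44704 = 27.481 mph.

Maximum speed ≈ 27.5 mph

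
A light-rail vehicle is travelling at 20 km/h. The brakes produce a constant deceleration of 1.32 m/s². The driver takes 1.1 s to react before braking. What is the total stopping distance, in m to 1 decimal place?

20 km/h ÷ 3.6 = 5.5556 m/s.
Reaction distance = v·t_r = 5.5556 × 1.1 = 6.111 m.
Braking distance = v²/(2a) = 5.5556² / (2 × 1.320) = 30.865 / 2.640 = 11.691 m.
Total = 6.111 + 11.691 = 17.802 m.

Total stopping distance ≈ 17.8 m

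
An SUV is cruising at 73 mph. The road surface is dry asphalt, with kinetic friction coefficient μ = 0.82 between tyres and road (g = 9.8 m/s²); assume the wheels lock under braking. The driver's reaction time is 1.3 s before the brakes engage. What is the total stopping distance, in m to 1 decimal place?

73 mph × 0.44704 = 32.6339 m/s.
a = μg = 0.82 × 9.8 = 8.036 m/s².
Reaction distance = v·t_r = 32.6339 × 1.3 = 42.424 m.
Braking distance = v²/(2a) = 32.6339² / (2 × 8.036) = 1064.971 / 16.072 = 66.263 m.
Total = 42.424 + 66.263 = 108.687 m.

Total stopping distance ≈ 108.7 m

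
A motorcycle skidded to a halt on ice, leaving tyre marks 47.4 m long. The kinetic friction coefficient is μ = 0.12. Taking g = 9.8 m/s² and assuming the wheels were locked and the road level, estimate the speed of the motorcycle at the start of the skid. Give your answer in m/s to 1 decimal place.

Initial speed ≈ 10.6 m/s

Deceleration a = μg = 0.12 × 9.8 = 1.176 m/s².
v = √(2a·d) = √(2 × 1.176 × 47.4) = √111.485 = 10.5586 m/s.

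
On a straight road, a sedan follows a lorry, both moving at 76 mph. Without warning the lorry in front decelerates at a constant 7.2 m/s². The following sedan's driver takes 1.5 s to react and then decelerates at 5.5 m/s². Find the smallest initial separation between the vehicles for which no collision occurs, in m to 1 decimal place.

Minimum gap ≈ 75.7 m

76 mph × 0.44704 = 33.9750 m/s.
Leader travels v²/(2a_L) = 1154.301 / 14.400 = 80.160 m before stopping.
Follower covers v·t_r = 33.9750 × 1.5 = 50.963 m while reacting, then v²/(2a_F) = 1154.301 / 11.000 = 104.936 m while braking, for a total of 50.963 + 104.936 = 155.899 m.
Since a_F ≤ a_L and the follower starts braking later, the follower is never slower than the leader, so the closest approach is when both have stopped.
Minimum gap = 155.899 − 80.160 = 75.739 m.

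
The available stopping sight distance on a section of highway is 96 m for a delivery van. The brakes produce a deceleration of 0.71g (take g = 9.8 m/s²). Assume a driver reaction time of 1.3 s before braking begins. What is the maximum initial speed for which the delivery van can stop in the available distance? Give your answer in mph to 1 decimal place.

Maximum speed ≈ 64.0 mph

a = 0.71 × 9.8 = 6.958 m/s².
Stopping distance: v·t_r + v²/(2a) = 96 with t_r = 1.3 s and a = 6.958 m/s².
So v² + 18.091 v − 1335.94 = 0.
Positive root: v = −a·t_r + √((a·t_r)² + 2a·d) = −9.045 + √(81.812 + 1335.94) = 28.6080 m/s.
28.6080 m/s ÷ 0.44704 = 63.994 mph.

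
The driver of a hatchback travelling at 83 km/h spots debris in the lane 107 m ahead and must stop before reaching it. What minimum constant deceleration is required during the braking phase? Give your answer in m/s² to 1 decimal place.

Required deceleration ≈ 2.5 m/s²

83 km/h ÷ 3.6 = 23.0556 m/s.
v² = 2a·d ⇒ a = v²/(2d) = 23.0556² / (2 × 107.000) = 531.561 / 214.000 = 2.4839 m/s².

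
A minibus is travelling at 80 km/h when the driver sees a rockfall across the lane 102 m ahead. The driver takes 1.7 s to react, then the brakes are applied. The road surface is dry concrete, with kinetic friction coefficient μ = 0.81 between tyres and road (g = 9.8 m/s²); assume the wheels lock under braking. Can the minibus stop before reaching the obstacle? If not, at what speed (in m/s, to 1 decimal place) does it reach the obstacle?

80 km/h ÷ 3.6 = 22.2222 m/s.
a = μg = 0.81 × 9.8 = 7.938 m/s².
Reaction distance = 22.2222 × 1.7 = 37.778 m.
Braking distance = v²/(2a) = 493.826 / 15.876 = 31.105 m.
Total stopping distance = 37.778 + 31.105 = 68.883 m, vs 102 m available — it stops with 102 − 68.883 = 33.117 m to spare.

Yes — it stops about 33.1 m short of the obstacle, so it never reaches it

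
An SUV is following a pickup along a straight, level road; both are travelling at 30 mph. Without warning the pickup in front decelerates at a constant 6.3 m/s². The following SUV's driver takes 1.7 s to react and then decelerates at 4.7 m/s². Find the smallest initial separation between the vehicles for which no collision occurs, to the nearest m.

Minimum gap ≈ 28 m

30 mph × 0.44704 = 13.4112 m/s.
Leader travels v²/(2a_L) = 179.860 / 12.600 = 14.275 m before stopping.
Follower covers v·t_r = 13.4112 × 1.7 = 22.799 m while reacting, then v²/(2a_F) = 179.860 / 9.400 = 19.134 m while braking, for a total of 22.799 + 19.134 = 41.933 m.
Since a_F ≤ a_L and the follower starts braking later, the follower is never slower than the leader, so the closest approach is when both have stopped.
Minimum gap = 41.933 − 14.275 = 27.658 m.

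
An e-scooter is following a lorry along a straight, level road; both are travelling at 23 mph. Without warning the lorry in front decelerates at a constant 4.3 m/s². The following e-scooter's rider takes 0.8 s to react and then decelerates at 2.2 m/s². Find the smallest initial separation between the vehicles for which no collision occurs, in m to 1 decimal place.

23 mph × 0.44704 = 10.2819 m/s.
Leader travels v²/(2a_L) = 105.717 / 8.600 = 12.293 m before stopping.
Follower covers v·t_r = 10.2819 × 0.8 = 8.226 m while reacting, then v²/(2a_F) = 105.717 / 4.400 = 24.027 m while braking, for a total of 8.226 + 24.027 = 32.253 m.
Since a_F ≤ a_L and the follower starts braking later, the follower is never slower than the leader, so the closest approach is when both have stopped.
Minimum gap = 32.253 − 12.293 = 19.960 m.

Minimum gap ≈ 20.0 m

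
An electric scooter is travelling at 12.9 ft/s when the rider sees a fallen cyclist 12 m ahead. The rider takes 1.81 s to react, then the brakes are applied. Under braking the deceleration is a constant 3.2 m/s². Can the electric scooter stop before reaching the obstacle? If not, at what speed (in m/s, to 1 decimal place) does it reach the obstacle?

12.9 ft/s × 0.3048 = 3.9319 m/s.
Reaction distance = 3.9319 × 1.81 = 7.117 m.
Braking distance = v²/(2a) = 15.460 / 6.400 = 2.416 m.
Total stopping distance = 7.117 + 2.416 = 9.533 m, vs 12 m available — it stops with 12 − 9.533 = 2.467 m to spare.

Yes — it stops about 2.5 m short of the obstacle, so it never reaches it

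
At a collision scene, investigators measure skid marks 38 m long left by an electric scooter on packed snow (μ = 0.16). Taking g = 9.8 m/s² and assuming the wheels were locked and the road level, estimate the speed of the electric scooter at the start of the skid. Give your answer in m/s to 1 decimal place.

Initial speed ≈ 10.9 m/s

Deceleration a = μg = 0.16 × 9.8 = 1.568 m/s².
v = √(2a·d) = √(2 × 1.568 × 38) = √119.168 = 10.9164 m/s.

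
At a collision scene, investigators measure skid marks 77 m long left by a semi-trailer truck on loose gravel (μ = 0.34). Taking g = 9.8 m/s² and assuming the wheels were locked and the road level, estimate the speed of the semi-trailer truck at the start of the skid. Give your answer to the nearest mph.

Initial speed ≈ 51 mph

Deceleration a = μg = 0.34 × 9.8 = 3.332 m/s².
v = √(2a·d) = √(2 × 3.332 × 77) = √513.128 = 22.6523 m/s.
= 22.6523 ÷ 0.44704 = 50.672 mph.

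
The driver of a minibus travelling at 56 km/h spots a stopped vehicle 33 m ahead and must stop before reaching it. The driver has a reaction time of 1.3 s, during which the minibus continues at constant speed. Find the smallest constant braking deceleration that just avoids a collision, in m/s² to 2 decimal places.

Required deceleration ≈ 9.47 m/s²

56 km/h ÷ 3.6 = 15.5556 m/s.
Distance covered during reaction = 15.5556 × 1.3 = 20.222 m.
Distance available for braking: 33 − 20.222 = 12.778 m.
v² = 2a·d ⇒ a = v²/(2d) = 15.5556² / (2 × 12.778) = 241.977 / 25.556 = 9.4685 m/s².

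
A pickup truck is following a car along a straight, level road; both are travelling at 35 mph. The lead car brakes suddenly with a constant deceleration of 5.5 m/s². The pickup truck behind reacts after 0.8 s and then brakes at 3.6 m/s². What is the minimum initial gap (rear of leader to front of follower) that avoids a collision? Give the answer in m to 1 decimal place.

35 mph × 0.44704 = 15.6464 m/s.
Leader travels v²/(2a_L) = 244.810 / 11.000 = 22.255 m before stopping.
Follower covers v·t_r = 15.6464 × 0.8 = 12.517 m while reacting, then v²/(2a_F) = 244.810 / 7.200 = 34.001 m while braking, for a total of 12.517 + 34.001 = 46.518 m.
Since a_F ≤ a_L and the follower starts braking later, the follower is never slower than the leader, so the closest approach is when both have stopped.
Minimum gap = 46.518 − 22.255 = 24.263 m.

Minimum gap ≈ 24.3 m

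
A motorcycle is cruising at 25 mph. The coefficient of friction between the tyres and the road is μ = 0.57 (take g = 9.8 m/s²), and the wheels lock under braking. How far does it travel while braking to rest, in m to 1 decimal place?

25 mph × 0.44704 = 11.1760 m/s.
a = μg = 0.57 × 9.8 = 5.586 m/s².
Braking distance = v²/(2a) = 11.1760² / (2 × 5.586) = 124.903 / 11.172 = 11.180 m.

Braking distance ≈ 11.2 m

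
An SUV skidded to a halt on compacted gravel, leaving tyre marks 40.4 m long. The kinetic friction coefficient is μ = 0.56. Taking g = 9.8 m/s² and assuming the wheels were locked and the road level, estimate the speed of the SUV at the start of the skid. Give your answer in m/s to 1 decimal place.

Initial speed ≈ 21.1 m/s

Deceleration a = μg = 0.56 × 9.8 = 5.488 m/s².
v = √(2a·d) = √(2 × 5.488 × 40.4) = √443.430 = 21.0578 m/s.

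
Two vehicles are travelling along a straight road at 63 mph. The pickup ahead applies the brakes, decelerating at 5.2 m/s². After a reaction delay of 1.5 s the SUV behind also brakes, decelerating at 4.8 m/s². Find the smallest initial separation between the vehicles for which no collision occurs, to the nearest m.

63 mph × 0.44704 = 28.1635 m/s.
Leader travels v²/(2a_L) = 793.183 / 10.400 = 76.268 m before stopping.
Follower covers v·t_r = 28.1635 × 1.5 = 42.245 m while reacting, then v²/(2a_F) = 793.183 / 9.600 = 82.623 m while braking, for a total of 42.245 + 82.623 = 124.868 m.
Since a_F ≤ a_L and the follower starts braking later, the follower is never slower than the leader, so the closest approach is when both have stopped.
Minimum gap = 124.868 − 76.268 = 48.600 m.

Minimum gap ≈ 49 m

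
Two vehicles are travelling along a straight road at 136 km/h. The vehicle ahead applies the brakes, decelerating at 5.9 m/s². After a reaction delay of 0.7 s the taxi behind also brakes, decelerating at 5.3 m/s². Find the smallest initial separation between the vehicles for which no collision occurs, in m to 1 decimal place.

136 km/h ÷ 3.6 = 37.7778 m/s.
Leader travels v²/(2a_L) = 1427.162 / 11.800 = 120.946 m before stopping.
Follower covers v·t_r = 37.7778 × 0.7 = 26.444 m while reacting, then v²/(2a_F) = 1427.162 / 10.600 = 134.638 m while braking, for a total of 26.444 + 134.638 = 161.082 m.
Since a_F ≤ a_L and the follower starts braking later, the follower is never slower than the leader, so the closest approach is when both have stopped.
Minimum gap = 161.082 − 120.946 = 40.136 m.

Minimum gap ≈ 40.1 m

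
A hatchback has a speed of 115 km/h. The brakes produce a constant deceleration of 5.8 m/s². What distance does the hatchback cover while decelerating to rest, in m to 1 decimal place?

Braking distance ≈ 88.0 m

115 km/h ÷ 3.6 = 31.9444 m/s.
Braking distance = v²/(2a) = 31.9444² / (2 × 5.800) = 1020.445 / 11.600 = 87.969 m.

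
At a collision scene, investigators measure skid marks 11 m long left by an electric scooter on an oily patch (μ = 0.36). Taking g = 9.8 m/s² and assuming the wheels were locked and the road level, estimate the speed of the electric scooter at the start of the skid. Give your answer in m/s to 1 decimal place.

Initial speed ≈ 8.8 m/s

Deceleration a = μg = 0.36 × 9.8 = 3.528 m/s².
v = √(2a·d) = √(2 × 3.528 × 11) = √77.616 = 8.8100 m/s.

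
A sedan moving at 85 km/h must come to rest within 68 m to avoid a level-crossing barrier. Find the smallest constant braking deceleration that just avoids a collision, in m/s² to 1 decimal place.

Required deceleration ≈ 4.1 m/s²

85 km/h ÷ 3.6 = 23.6111 m/s.
v² = 2a·d ⇒ a = v²/(2d) = 23.6111² / (2 × 68.000) = 557.484 / 136.000 = 4.0991 m/s².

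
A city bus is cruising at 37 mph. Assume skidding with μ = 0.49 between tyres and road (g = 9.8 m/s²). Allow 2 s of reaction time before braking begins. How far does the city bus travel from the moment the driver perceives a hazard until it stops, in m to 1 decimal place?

37 mph × 0.44704 = 16.5405 m/s.
a = μg = 0.49 × 9.8 = 4.802 m/s².
Reaction distance = v·t_r = 16.5405 × 2 = 33.081 m.
Braking distance = v²/(2a) = 16.5405² / (2 × 4.802) = 273.588 / 9.604 = 28.487 m.
Total = 33.081 + 28.487 = 61.568 m.

Total stopping distance ≈ 61.6 m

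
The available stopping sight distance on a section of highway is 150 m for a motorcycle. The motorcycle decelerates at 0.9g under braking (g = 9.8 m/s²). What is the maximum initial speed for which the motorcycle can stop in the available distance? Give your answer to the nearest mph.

Maximum speed ≈ 115 mph

a = 0.9 × 9.8 = 8.820 m/s².
v²/(2a) = d ⇒ v = √(2 × 8.820 × 150) = √2646.00 = 51.4393 m/s.
51.4393 m/s ÷ 0.44704 = 115.066 mph.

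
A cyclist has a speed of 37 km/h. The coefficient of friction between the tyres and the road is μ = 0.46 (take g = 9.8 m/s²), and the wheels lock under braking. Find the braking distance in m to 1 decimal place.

Braking distance ≈ 11.7 m

37 km/h ÷ 3.6 = 10.2778 m/s.
a = μg = 0.46 × 9.8 = 4.508 m/s².
Braking distance = v²/(2a) = 10.2778² / (2 × 4.508) = 105.633 / 9.016 = 11.716 m.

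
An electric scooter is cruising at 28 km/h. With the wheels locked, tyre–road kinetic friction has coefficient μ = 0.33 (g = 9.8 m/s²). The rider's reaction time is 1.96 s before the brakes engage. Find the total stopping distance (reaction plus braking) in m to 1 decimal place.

Total stopping distance ≈ 24.6 m

28 km/h ÷ 3.6 = 7.7778 m/s.
a = μg = 0.33 × 9.8 = 3.234 m/s².
Reaction distance = v·t_r = 7.7778 × 1.96 = 15.244 m.
Braking distance = v²/(2a) = 7.7778² / (2 × 3.234) = 60.494 / 6.468 = 9.353 m.
Total = 15.244 + 9.353 = 24.597 m.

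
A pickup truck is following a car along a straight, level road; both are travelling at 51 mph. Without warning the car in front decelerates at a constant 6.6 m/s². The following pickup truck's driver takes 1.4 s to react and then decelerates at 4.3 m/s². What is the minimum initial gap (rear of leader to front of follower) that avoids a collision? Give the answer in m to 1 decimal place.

51 mph × 0.44704 = 22.7990 m/s.
Leader travels v²/(2a_L) = 519.794 / 13.200 = 39.378 m before stopping.
Follower covers v·t_r = 22.7990 × 1.4 = 31.919 m while reacting, then v²/(2a_F) = 519.794 / 8.600 = 60.441 m while braking, for a total of 31.919 + 60.441 = 92.360 m.
Since a_F ≤ a_L and the follower starts braking later, the follower is never slower than the leader, so the closest approach is when both have stopped.
Minimum gap = 92.360 − 39.378 = 52.982 m.

Minimum gap ≈ 53.0 m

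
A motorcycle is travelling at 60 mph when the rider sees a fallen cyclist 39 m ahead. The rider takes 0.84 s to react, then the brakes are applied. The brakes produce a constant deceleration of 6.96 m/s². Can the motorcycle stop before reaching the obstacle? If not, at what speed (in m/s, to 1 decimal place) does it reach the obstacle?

60 mph × 0.44704 = 26.8224 m/s.
Reaction distance = 26.8224 × 0.84 = 22.531 m.
Braking distance needed to stop: v²/(2a) = 719.441 / 13.920 = 51.684 m, so total needed = 22.531 + 51.684 = 74.215 m > 39 m — it cannot stop.
Distance remaining when braking begins: 39 − 22.531 = 16.469 m.
v² = v₀² − 2a·d = 719.441 − 2 × 6.960 × 16.469 = 490.193 m²/s².
v = √490.193 = 22.140 m/s.

No — it strikes the obstacle at 22.1 m/s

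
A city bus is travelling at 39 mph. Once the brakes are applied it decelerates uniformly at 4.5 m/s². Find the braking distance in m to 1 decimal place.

39 mph × 0.44704 = 17.4346 m/s.
Braking distance = v²/(2a) = 17.4346² / (2 × 4.500) = 303.965 / 9.000 = 33.774 m.

Braking distance ≈ 33.8 m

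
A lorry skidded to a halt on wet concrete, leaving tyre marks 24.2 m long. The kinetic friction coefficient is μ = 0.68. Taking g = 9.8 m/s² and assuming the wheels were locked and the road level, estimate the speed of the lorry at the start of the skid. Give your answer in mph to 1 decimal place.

Deceleration a = μg = 0.68 × 9.8 = 6.664 m/s².
v = √(2a·d) = √(2 × 6.664 × 24.2) = √322.538 = 17.9593 m/s.
= 17.9593 ÷ 0.44704 = 40.174 mph.

Initial speed ≈ 40.2 mph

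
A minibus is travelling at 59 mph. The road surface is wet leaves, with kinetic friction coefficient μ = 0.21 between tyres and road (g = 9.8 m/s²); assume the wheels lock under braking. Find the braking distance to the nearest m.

Braking distance ≈ 169 m

59 mph × 0.44704 = 26.3754 m/s.
a = μg = 0.21 × 9.8 = 2.058 m/s².
Braking distance = v²/(2a) = 26.3754² / (2 × 2.058) = 695.662 / 4.116 = 169.014 m.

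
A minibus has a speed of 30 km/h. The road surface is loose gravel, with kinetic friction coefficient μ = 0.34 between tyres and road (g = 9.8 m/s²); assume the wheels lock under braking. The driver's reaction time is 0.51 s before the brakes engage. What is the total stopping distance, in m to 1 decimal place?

Total stopping distance ≈ 14.7 m

30 km/h ÷ 3.6 = 8.3333 m/s.
a = μg = 0.34 × 9.8 = 3.332 m/s².
Reaction distance = v·t_r = 8.3333 × 0.51 = 4.250 m.
Braking distance = v²/(2a) = 8.3333² / (2 × 3.332) = 69.444 / 6.664 = 10.421 m.
Total = 4.250 + 10.421 = 14.671 m.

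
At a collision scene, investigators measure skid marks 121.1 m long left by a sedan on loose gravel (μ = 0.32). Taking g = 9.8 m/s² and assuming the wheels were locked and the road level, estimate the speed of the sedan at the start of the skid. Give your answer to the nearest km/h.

Deceleration a = μg = 0.32 × 9.8 = 3.136 m/s².
v = √(2a·d) = √(2 × 3.136 × 121.1) = √759.539 = 27.5597 m/s.
= 27.5597 × 3.6 = 99.215 km/h.

Initial speed ≈ 99 km/h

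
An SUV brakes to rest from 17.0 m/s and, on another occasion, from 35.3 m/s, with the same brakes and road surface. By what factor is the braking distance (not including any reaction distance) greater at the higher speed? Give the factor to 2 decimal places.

Factor ≈ 4.31

Braking distance d = v²/(2a), so with a fixed, d ∝ v².
Factor = (35.3/17.0)² = 2.0765² = 4.3119.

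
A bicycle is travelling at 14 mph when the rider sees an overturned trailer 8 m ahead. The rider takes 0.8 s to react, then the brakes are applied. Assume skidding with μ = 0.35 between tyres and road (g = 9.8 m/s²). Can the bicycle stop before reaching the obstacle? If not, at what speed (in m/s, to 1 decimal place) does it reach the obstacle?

No — it strikes the obstacle at 4.3 m/s

14 mph × 0.44704 = 6.2586 m/s.
a = μg = 0.35 × 9.8 = 3.430 m/s².
Reaction distance = 6.2586 × 0.8 = 5.007 m.
Braking distance needed to stop: v²/(2a) = 39.170 / 6.860 = 5.710 m, so total needed = 5.007 + 5.710 = 10.717 m > 8 m — it cannot stop.
Distance remaining when braking begins: 8 − 5.007 = 2.993 m.
v² = v₀² − 2a·d = 39.170 − 2 × 3.430 × 2.993 = 18.638 m²/s².
v = √18.638 = 4.317 m/s.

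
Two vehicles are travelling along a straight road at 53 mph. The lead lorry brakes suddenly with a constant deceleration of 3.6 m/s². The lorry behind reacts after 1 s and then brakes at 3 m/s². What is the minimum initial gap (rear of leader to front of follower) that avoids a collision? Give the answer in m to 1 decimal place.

Minimum gap ≈ 39.3 m

53 mph × 0.44704 = 23.6931 m/s.
Leader travels v²/(2a_L) = 561.363 / 7.200 = 77.967 m before stopping.
Follower covers v·t_r = 23.6931 × 1 = 23.693 m while reacting, then v²/(2a_F) = 561.363 / 6.000 = 93.561 m while braking, for a total of 23.693 + 93.561 = 117.254 m.
Since a_F ≤ a_L and the follower starts braking later, the follower is never slower than the leader, so the closest approach is when both have stopped.
Minimum gap = 117.254 − 77.967 = 39.287 m.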